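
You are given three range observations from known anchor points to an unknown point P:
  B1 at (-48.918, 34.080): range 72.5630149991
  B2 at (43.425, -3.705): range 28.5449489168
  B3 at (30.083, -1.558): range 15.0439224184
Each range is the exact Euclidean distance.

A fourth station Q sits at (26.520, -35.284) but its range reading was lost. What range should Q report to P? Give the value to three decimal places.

eq1: (x + 48.918)² + (y − 34.080)² = 72.5630149991²
eq2: (x − 43.425)² + (y + 3.705)² = 28.5449489168²
eq3: (x − 30.083)² + (y + 1.558)² = 15.0439224184²
eq3−eq2, eq3−eq1 (x²,y² cancel):
  26.684·x − 4.294·y = 403.548890
  -158.002·x + 71.276·y = -2392.068673
det = 26.684·71.276 − -4.294·-158.002 = 1223.468196
x = (403.548890·71.276 − -4.294·-2392.068673) / 1223.468196 = 15.114253
y = (26.684·-2392.068673 − 403.548890·-158.002) / 1223.468196 = -0.055930
|P − Q| = √((15.114253 − 26.520)² + (-0.055930 − -35.284)²) = 37.028475

37.028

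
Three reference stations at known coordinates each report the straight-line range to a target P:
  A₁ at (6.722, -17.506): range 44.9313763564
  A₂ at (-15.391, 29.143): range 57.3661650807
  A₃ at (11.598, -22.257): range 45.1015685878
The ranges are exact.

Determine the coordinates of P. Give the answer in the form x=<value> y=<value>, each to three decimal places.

eq1: (x − 6.722)² + (y + 17.506)² = 44.9313763564²
eq2: (x + 15.391)² + (y − 29.143)² = 57.3661650807²
eq3: (x − 11.598)² + (y + 22.257)² = 45.1015685878²
eq3−eq2, eq3−eq1 (x²,y² cancel):
  -53.978·x + 102.800·y = -800.415730
  -9.752·x + 9.502·y = -262.919425
det = -53.978·9.502 − 102.800·-9.752 = 489.606644
x = (-800.415730·9.502 − 102.800·-262.919425) / 489.606644 = 39.669737
y = (-53.978·-262.919425 − -800.415730·-9.752) / 489.606644 = 13.043554

x=39.670 y=13.044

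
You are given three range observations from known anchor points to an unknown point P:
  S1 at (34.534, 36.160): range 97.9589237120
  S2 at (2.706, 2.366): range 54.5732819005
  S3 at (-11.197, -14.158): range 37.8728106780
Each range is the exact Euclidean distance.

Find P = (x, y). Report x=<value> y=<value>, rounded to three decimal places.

x=-49.062 y=-14.905

eq1: (x − 34.534)² + (y − 36.160)² = 97.9589237120²
eq2: (x − 2.706)² + (y − 2.366)² = 54.5732819005²
eq3: (x + 11.197)² + (y + 14.158)² = 37.8728106780²
eq1−eq3, eq1−eq2 (x²,y² cancel):
  -91.462·x − 100.636·y = 5987.279963
  -63.656·x − 67.588·y = 4130.485273
det = -91.462·-67.588 − -100.636·-63.656 = -224.351560
x = (5987.279963·-67.588 − -100.636·4130.485273) / -224.351560 = -49.062453
y = (-91.462·4130.485273 − 5987.279963·-63.656) / -224.351560 = -14.904506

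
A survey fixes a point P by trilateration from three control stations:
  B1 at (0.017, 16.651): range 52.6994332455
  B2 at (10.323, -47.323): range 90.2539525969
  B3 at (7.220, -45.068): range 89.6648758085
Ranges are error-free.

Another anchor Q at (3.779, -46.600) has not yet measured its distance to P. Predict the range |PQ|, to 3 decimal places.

eq1: (x − 0.017)² + (y − 16.651)² = 52.6994332455²
eq2: (x − 10.323)² + (y + 47.323)² = 90.2539525969²
eq3: (x − 7.220)² + (y + 45.068)² = 89.6648758085²
eq3−eq2, eq3−eq1 (x²,y² cancel):
  6.206·x − 4.510·y = 156.791628
  -14.406·x + 123.438·y = 3456.562755
det = 6.206·123.438 − -4.510·-14.406 = 701.085168
x = (156.791628·123.438 − -4.510·3456.562755) / 701.085168 = 49.841509
y = (6.206·3456.562755 − 156.791628·-14.406) / 701.085168 = 33.819242
|P − Q| = √((49.841509 − 3.779)² + (33.819242 − -46.600)²) = 92.676908

92.677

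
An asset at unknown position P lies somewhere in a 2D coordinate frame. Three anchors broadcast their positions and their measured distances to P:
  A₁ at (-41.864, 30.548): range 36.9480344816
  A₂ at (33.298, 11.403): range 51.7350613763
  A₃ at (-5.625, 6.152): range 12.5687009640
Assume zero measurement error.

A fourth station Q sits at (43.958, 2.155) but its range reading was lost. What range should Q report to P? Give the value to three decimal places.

eq1: (x + 41.864)² + (y − 30.548)² = 36.9480344816²
eq2: (x − 33.298)² + (y − 11.403)² = 51.7350613763²
eq3: (x + 5.625)² + (y − 6.152)² = 12.5687009640²
eq2−eq3, eq2−eq1 (x²,y² cancel):
  -77.846·x − 10.502·y = 1349.246848
  -150.324·x + 38.290·y = 2758.348911
det = -77.846·38.290 − -10.502·-150.324 = -4559.425988
x = (1349.246848·38.290 − -10.502·2758.348911) / -4559.425988 = -17.684428
y = (-77.846·2758.348911 − 1349.246848·-150.324) / -4559.425988 = 2.610470
|P − Q| = √((-17.684428 − 43.958)² + (2.610470 − 2.155)²) = 61.644111

61.644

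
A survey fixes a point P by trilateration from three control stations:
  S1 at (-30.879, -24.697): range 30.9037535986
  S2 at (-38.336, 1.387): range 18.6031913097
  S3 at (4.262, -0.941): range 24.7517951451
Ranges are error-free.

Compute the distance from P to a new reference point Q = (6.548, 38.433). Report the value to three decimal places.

43.282

eq1: (x + 30.879)² + (y + 24.697)² = 30.9037535986²
eq2: (x + 38.336)² + (y − 1.387)² = 18.6031913097²
eq3: (x − 4.262)² + (y + 0.941)² = 24.7517951451²
eq2−eq3, eq2−eq1 (x²,y² cancel):
  85.196·x − 4.656·y = -1719.095176
  14.914·x − 52.168·y = -517.081475
det = 85.196·-52.168 − -4.656·14.914 = -4375.065344
x = (-1719.095176·-52.168 − -4.656·-517.081475) / -4375.065344 = -19.948097
y = (85.196·-517.081475 − -1719.095176·14.914) / -4375.065344 = 4.209009
|P − Q| = √((-19.948097 − 6.548)² + (4.209009 − 38.433)²) = 43.281921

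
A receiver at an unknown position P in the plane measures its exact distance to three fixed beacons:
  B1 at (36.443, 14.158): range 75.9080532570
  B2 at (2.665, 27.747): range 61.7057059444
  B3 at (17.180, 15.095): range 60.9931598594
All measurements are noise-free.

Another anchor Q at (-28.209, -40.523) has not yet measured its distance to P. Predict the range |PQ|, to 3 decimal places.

14.810

eq1: (x − 36.443)² + (y − 14.158)² = 75.9080532570²
eq2: (x − 2.665)² + (y − 27.747)² = 61.7057059444²
eq3: (x − 17.180)² + (y − 15.095)² = 60.9931598594²
eq2−eq1, eq2−eq3 (x²,y² cancel):
  67.556·x − 27.178·y = -1202.895424
  29.030·x − 25.304·y = -166.558213
det = 67.556·-25.304 − -27.178·29.030 = -920.459684
x = (-1202.895424·-25.304 − -27.178·-166.558213) / -920.459684 = -28.150442
y = (67.556·-166.558213 − -1202.895424·29.030) / -920.459684 = -25.713291
|P − Q| = √((-28.150442 − -28.209)² + (-25.713291 − -40.523)²) = 14.809825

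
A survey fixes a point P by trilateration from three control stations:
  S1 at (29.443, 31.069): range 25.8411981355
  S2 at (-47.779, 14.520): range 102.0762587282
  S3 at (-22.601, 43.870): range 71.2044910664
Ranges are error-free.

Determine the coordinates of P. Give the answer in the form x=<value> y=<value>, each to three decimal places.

x=48.448 y=48.579

eq1: (x − 29.443)² + (y − 31.069)² = 25.8411981355²
eq2: (x + 47.779)² + (y − 14.520)² = 102.0762587282²
eq3: (x + 22.601)² + (y − 43.870)² = 71.2044910664²
eq2−eq3, eq2−eq1 (x²,y² cancel):
  50.356·x + 58.700·y = 5291.201908
  154.444·x + 33.098·y = 9090.304844
det = 50.356·33.098 − 58.700·154.444 = -7399.179912
x = (5291.201908·33.098 − 58.700·9090.304844) / -7399.179912 = 48.447625
y = (50.356·9090.304844 − 5291.201908·154.444) / -7399.179912 = 48.578762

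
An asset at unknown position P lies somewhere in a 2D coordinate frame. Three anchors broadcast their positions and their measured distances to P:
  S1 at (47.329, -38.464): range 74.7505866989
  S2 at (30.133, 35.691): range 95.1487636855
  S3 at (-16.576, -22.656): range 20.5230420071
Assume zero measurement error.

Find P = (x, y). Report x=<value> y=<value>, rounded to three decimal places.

eq1: (x − 47.329)² + (y + 38.464)² = 74.7505866989²
eq2: (x − 30.133)² + (y − 35.691)² = 95.1487636855²
eq3: (x + 16.576)² + (y + 22.656)² = 20.5230420071²
eq2−eq1, eq2−eq3 (x²,y² cancel):
  34.392·x − 148.310·y = 5003.305386
  -93.418·x − 116.694·y = 7238.304920
det = 34.392·-116.694 − -148.310·-93.418 = -17868.163628
x = (5003.305386·-116.694 − -148.310·7238.304920) / -17868.163628 = -27.403895
y = (34.392·7238.304920 − 5003.305386·-93.418) / -17868.163628 = -40.090217

x=-27.404 y=-40.090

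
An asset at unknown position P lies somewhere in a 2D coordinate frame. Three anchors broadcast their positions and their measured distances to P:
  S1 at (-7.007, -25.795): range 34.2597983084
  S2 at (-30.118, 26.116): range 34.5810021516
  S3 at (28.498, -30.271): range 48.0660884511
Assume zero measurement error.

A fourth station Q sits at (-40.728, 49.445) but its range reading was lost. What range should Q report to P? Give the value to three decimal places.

57.679

eq1: (x + 7.007)² + (y + 25.795)² = 34.2597983084²
eq2: (x + 30.118)² + (y − 26.116)² = 34.5810021516²
eq3: (x − 28.498)² + (y + 30.271)² = 48.0660884511²
eq1−eq2, eq1−eq3 (x²,y² cancel):
  -46.222·x + 103.822·y = 852.547376
  71.010·x − 8.952·y = -122.625708
det = -46.222·-8.952 − 103.822·71.010 = -6958.620876
x = (852.547376·-8.952 − 103.822·-122.625708) / -6958.620876 = -0.732795
y = (-46.222·-122.625708 − 852.547376·71.010) / -6958.620876 = 7.885382
|P − Q| = √((-0.732795 − -40.728)² + (7.885382 − 49.445)²) = 57.678577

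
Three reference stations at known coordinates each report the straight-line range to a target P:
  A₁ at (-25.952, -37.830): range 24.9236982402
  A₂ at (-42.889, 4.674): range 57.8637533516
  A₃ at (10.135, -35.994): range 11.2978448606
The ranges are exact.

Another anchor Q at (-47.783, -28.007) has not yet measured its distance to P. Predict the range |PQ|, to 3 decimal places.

eq1: (x + 25.952)² + (y + 37.830)² = 24.9236982402²
eq2: (x + 42.889)² + (y − 4.674)² = 57.8637533516²
eq3: (x − 10.135)² + (y + 35.994)² = 11.2978448606²
eq1−eq3, eq1−eq2 (x²,y² cancel):
  72.174·x + 3.672·y = -212.779508
  -33.874·x + 85.008·y = -2970.325825
det = 72.174·85.008 − 3.672·-33.874 = 6259.752720
x = (-212.779508·85.008 − 3.672·-2970.325825) / 6259.752720 = -1.147158
y = (72.174·-2970.325825 − -212.779508·-33.874) / 6259.752720 = -35.398841
|P − Q| = √((-1.147158 − -47.783)² + (-35.398841 − -28.007)²) = 47.218017

47.218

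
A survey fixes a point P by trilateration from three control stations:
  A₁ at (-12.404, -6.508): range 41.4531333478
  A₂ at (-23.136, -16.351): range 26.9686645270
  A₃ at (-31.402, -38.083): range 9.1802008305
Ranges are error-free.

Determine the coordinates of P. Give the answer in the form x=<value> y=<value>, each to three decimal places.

x=-40.515 y=-36.973

eq1: (x + 12.404)² + (y + 6.508)² = 41.4531333478²
eq2: (x + 23.136)² + (y + 16.351)² = 26.9686645270²
eq3: (x + 31.402)² + (y + 38.083)² = 9.1802008305²
eq2−eq1, eq2−eq3 (x²,y² cancel):
  21.464·x + 19.686·y = -1597.469815
  -16.532·x − 43.464·y = 2276.803575
det = 21.464·-43.464 − 19.686·-16.532 = -607.462344
x = (-1597.469815·-43.464 − 19.686·2276.803575) / -607.462344 = -40.514895
y = (21.464·2276.803575 − -1597.469815·-16.532) / -607.462344 = -36.973388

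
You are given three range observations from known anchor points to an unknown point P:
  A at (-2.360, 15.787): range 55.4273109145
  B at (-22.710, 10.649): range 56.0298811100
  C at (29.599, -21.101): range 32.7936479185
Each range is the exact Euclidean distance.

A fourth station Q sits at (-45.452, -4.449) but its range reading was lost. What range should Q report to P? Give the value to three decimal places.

eq1: (x + 2.360)² + (y − 15.787)² = 55.4273109145²
eq2: (x + 22.710)² + (y − 10.649)² = 56.0298811100²
eq3: (x − 29.599)² + (y + 21.101)² = 32.7936479185²
eq2−eq1, eq2−eq3 (x²,y² cancel):
  40.700·x + 10.276·y = -307.185550
  104.618·x − 63.500·y = 2756.131934
det = 40.700·-63.500 − 10.276·104.618 = -3659.504568
x = (-307.185550·-63.500 − 10.276·2756.131934) / -3659.504568 = 2.408995
y = (40.700·2756.131934 − -307.185550·104.618) / -3659.504568 = -39.434766
|P − Q| = √((2.408995 − -45.452)² + (-39.434766 − -4.449)²) = 59.284726

59.285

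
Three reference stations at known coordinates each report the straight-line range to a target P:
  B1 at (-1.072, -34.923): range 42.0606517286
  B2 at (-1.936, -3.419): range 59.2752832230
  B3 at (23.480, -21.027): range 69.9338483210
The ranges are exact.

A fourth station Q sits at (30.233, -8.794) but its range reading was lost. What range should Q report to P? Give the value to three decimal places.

81.340

eq1: (x + 1.072)² + (y + 34.923)² = 42.0606517286²
eq2: (x + 1.936)² + (y + 3.419)² = 59.2752832230²
eq3: (x − 23.480)² + (y + 21.027)² = 69.9338483210²
eq1−eq2, eq1−eq3 (x²,y² cancel):
  -1.728·x + 63.008·y = -2949.788233
  49.104·x + 27.792·y = -3348.964701
det = -1.728·27.792 − 63.008·49.104 = -3141.969408
x = (-2949.788233·27.792 − 63.008·-3348.964701) / -3141.969408 = -41.066935
y = (-1.728·-3348.964701 − -2949.788233·49.104) / -3141.969408 = -47.942355
|P − Q| = √((-41.066935 − 30.233)² + (-47.942355 − -8.794)²) = 81.340484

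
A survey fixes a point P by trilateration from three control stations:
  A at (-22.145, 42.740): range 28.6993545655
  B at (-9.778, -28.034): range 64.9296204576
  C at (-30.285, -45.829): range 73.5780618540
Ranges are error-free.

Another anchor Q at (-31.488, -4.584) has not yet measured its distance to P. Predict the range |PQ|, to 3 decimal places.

eq1: (x + 22.145)² + (y − 42.740)² = 28.6993545655²
eq2: (x + 9.778)² + (y + 28.034)² = 64.9296204576²
eq3: (x + 30.285)² + (y + 45.829)² = 73.5780618540²
eq2−eq3, eq2−eq1 (x²,y² cancel):
  -41.014·x − 35.590·y = 938.088453
  -24.734·x + 141.548·y = 4827.796845
det = -41.014·141.548 − -35.590·-24.734 = -6685.732732
x = (938.088453·141.548 − -35.590·4827.796845) / -6685.732732 = -45.560576
y = (-41.014·4827.796845 − 938.088453·-24.734) / -6685.732732 = 26.145912
|P − Q| = √((-45.560576 − -31.488)² + (26.145912 − -4.584)²) = 33.798889

33.799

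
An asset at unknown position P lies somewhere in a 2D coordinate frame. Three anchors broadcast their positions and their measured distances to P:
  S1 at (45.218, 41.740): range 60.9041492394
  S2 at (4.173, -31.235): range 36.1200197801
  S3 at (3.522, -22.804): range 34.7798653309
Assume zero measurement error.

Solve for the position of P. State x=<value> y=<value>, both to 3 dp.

x=38.064 y=-18.743

eq1: (x − 45.218)² + (y − 41.740)² = 60.9041492394²
eq2: (x − 4.173)² + (y + 31.235)² = 36.1200197801²
eq3: (x − 3.522)² + (y + 22.804)² = 34.7798653309²
eq2−eq1, eq2−eq3 (x²,y² cancel):
  82.090·x + 145.950·y = 389.196404
  -1.302·x + 16.862·y = -365.595458
det = 82.090·16.862 − 145.950·-1.302 = 1574.228480
x = (389.196404·16.862 − 145.950·-365.595458) / 1574.228480 = 38.063907
y = (82.090·-365.595458 − 389.196404·-1.302) / 1574.228480 = -18.742513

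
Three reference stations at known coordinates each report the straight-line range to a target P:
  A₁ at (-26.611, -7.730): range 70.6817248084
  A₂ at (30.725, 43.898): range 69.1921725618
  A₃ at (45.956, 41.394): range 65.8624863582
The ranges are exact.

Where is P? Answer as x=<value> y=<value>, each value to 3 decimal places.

eq1: (x + 26.611)² + (y + 7.730)² = 70.6817248084²
eq2: (x − 30.725)² + (y − 43.898)² = 69.1921725618²
eq3: (x − 45.956)² + (y − 41.394)² = 65.8624863582²
eq2−eq1, eq2−eq3 (x²,y² cancel):
  -114.672·x − 103.256·y = -2311.511286
  30.462·x − 5.008·y = 1404.046778
det = -114.672·-5.008 − -103.256·30.462 = 3719.661648
x = (-2311.511286·-5.008 − -103.256·1404.046778) / 3719.661648 = 42.087780
y = (-114.672·1404.046778 − -2311.511286·30.462) / 3719.661648 = -24.354795

x=42.088 y=-24.355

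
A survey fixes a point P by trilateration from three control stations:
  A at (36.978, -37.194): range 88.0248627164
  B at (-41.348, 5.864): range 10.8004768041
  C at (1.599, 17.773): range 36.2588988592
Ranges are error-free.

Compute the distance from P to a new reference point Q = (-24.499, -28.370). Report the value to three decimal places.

43.728

eq1: (x − 36.978)² + (y + 37.194)² = 88.0248627164²
eq2: (x + 41.348)² + (y − 5.864)² = 10.8004768041²
eq3: (x − 1.599)² + (y − 17.773)² = 36.2588988592²
eq2−eq3, eq2−eq1 (x²,y² cancel):
  85.894·x + 23.818·y = -2623.664717
  156.652·x − 86.116·y = -6625.003637
det = 85.894·-86.116 − 23.818·156.652 = -11127.985040
x = (-2623.664717·-86.116 − 23.818·-6625.003637) / -11127.985040 = -34.483678
y = (85.894·-6625.003637 − -2623.664717·156.652) / -11127.985040 = 14.202548
|P − Q| = √((-34.483678 − -24.499)² + (14.202548 − -28.370)²) = 43.727744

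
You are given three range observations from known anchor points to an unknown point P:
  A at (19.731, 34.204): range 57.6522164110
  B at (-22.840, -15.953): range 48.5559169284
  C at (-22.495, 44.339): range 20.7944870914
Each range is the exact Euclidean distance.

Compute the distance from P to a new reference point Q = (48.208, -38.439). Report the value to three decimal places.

110.056

eq1: (x − 19.731)² + (y − 34.204)² = 57.6522164110²
eq2: (x + 22.840)² + (y + 15.953)² = 48.5559169284²
eq3: (x + 22.495)² + (y − 44.339)² = 20.7944870914²
eq1−eq2, eq1−eq3 (x²,y² cancel):
  -85.142·x − 100.314·y = 183.038820
  -84.452·x + 20.270·y = 3804.113333
det = -85.142·20.270 − -100.314·-84.452 = -10197.546268
x = (183.038820·20.270 − -100.314·3804.113333) / -10197.546268 = -37.785170
y = (-85.142·3804.113333 − 183.038820·-84.452) / -10197.546268 = 30.245690
|P − Q| = √((-37.785170 − 48.208)² + (30.245690 − -38.439)²) = 110.056404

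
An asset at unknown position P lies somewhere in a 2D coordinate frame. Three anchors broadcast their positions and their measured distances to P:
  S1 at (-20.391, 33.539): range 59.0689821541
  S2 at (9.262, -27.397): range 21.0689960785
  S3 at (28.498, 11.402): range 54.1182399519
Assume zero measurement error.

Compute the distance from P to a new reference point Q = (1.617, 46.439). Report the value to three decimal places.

72.544

eq1: (x + 20.391)² + (y − 33.539)² = 59.0689821541²
eq2: (x − 9.262)² + (y + 27.397)² = 21.0689960785²
eq3: (x − 28.498)² + (y − 11.402)² = 54.1182399519²
eq2−eq1, eq2−eq3 (x²,y² cancel):
  -59.306·x + 121.872·y = -2340.964908
  38.472·x + 77.598·y = -2379.119945
det = -59.306·77.598 − 121.872·38.472 = -9290.686572
x = (-2340.964908·77.598 − 121.872·-2379.119945) / -9290.686572 = -11.656180
y = (-59.306·-2379.119945 − -2340.964908·38.472) / -9290.686572 = -24.880582
|P − Q| = √((-11.656180 − 1.617)² + (-24.880582 − 46.439)²) = 72.544194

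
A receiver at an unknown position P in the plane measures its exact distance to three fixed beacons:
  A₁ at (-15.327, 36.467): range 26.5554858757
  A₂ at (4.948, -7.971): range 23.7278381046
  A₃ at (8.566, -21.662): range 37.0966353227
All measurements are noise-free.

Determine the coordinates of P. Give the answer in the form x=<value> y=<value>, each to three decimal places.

x=-10.008 y=10.450

eq1: (x + 15.327)² + (y − 36.467)² = 26.5554858757²
eq2: (x − 4.948)² + (y + 7.971)² = 23.7278381046²
eq3: (x − 8.566)² + (y + 21.662)² = 37.0966353227²
eq2−eq1, eq2−eq3 (x²,y² cancel):
  -40.550·x + 88.876·y = 1334.555944
  7.236·x − 27.382·y = -358.550996
det = -40.550·-27.382 − 88.876·7.236 = 467.233364
x = (1334.555944·-27.382 − 88.876·-358.550996) / 467.233364 = -10.008345
y = (-40.550·-358.550996 − 1334.555944·7.236) / 467.233364 = 10.449588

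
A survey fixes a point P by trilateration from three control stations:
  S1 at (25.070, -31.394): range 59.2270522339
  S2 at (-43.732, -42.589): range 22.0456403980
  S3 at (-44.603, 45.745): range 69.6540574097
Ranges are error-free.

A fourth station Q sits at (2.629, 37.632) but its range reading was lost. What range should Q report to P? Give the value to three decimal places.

eq1: (x − 25.070)² + (y + 31.394)² = 59.2270522339²
eq2: (x + 43.732)² + (y + 42.589)² = 22.0456403980²
eq3: (x + 44.603)² + (y − 45.745)² = 69.6540574097²
eq1−eq2, eq1−eq3 (x²,y² cancel):
  -137.604·x − 22.390·y = 5134.056065
  -139.346·x + 154.278·y = 1124.100501
det = -137.604·154.278 − -22.390·-139.346 = -24349.226852
x = (5134.056065·154.278 − -22.390·1124.100501) / -24349.226852 = -33.563304
y = (-137.604·1124.100501 − 5134.056065·-139.346) / -24349.226852 = -23.028635
|P − Q| = √((-33.563304 − 2.629)² + (-23.028635 − 37.632)²) = 70.637069

70.637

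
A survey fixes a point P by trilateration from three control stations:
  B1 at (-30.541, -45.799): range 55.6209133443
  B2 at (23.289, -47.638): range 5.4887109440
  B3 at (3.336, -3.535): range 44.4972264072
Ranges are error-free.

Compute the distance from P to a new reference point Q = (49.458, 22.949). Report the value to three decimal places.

69.798

eq1: (x + 30.541)² + (y + 45.799)² = 55.6209133443²
eq2: (x − 23.289)² + (y + 47.638)² = 5.4887109440²
eq3: (x − 3.336)² + (y + 3.535)² = 44.4972264072²
eq3−eq1, eq3−eq2 (x²,y² cancel):
  -67.754·x − 84.528·y = 1892.993118
  39.906·x − 88.206·y = 4738.008654
det = -67.754·-88.206 − -84.528·39.906 = 9349.483692
x = (1892.993118·-88.206 − -84.528·4738.008654) / 9349.483692 = 24.976892
y = (-67.754·4738.008654 − 1892.993118·39.906) / 9349.483692 = -42.415264
|P − Q| = √((24.976892 − 49.458)² + (-42.415264 − 22.949)²) = 69.798365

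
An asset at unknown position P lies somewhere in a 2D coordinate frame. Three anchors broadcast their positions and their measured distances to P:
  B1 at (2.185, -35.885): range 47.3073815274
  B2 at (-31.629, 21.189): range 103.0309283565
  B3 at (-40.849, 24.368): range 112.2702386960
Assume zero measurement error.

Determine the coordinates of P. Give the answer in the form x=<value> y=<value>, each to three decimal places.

x=48.952 y=-43.014

eq1: (x − 2.185)² + (y + 35.885)² = 47.3073815274²
eq2: (x + 31.629)² + (y − 21.189)² = 103.0309283565²
eq3: (x + 40.849)² + (y − 24.368)² = 112.2702386960²
eq1−eq2, eq1−eq3 (x²,y² cancel):
  -67.628·x + 114.148·y = -8220.523939
  -86.068·x + 120.506·y = -9396.685375
det = -67.628·120.506 − 114.148·-86.068 = 1674.910296
x = (-8220.523939·120.506 − 114.148·-9396.685375) / 1674.910296 = 48.952105
y = (-67.628·-9396.685375 − -8220.523939·-86.068) / 1674.910296 = -43.014253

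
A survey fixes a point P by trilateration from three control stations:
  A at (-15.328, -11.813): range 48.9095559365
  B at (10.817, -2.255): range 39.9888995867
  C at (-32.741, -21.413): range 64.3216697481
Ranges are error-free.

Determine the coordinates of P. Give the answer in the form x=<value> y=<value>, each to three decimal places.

eq1: (x + 15.328)² + (y + 11.813)² = 48.9095559365²
eq2: (x − 10.817)² + (y + 2.255)² = 39.9888995867²
eq3: (x + 32.741)² + (y + 21.413)² = 64.3216697481²
eq2−eq3, eq2−eq1 (x²,y² cancel):
  -87.116·x − 38.316·y = -1129.767973
  -52.290·x − 19.116·y = -540.630533
det = -87.116·-19.116 − -38.316·-52.290 = -338.234184
x = (-1129.767973·-19.116 − -38.316·-540.630533) / -338.234184 = -2.607203
y = (-87.116·-540.630533 − -1129.767973·-52.290) / -338.234184 = 35.413327

x=-2.607 y=35.413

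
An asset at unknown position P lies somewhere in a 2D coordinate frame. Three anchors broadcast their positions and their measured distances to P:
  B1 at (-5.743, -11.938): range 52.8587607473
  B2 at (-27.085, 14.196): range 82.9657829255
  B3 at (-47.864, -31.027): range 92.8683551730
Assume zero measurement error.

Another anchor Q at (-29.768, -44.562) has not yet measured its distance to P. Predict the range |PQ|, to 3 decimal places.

76.718

eq1: (x + 5.743)² + (y + 11.938)² = 52.8587607473²
eq2: (x + 27.085)² + (y − 14.196)² = 82.9657829255²
eq3: (x + 47.864)² + (y + 31.027)² = 92.8683551730²
eq3−eq1, eq3−eq2 (x²,y² cancel):
  84.242·x + 38.178·y = 2752.343473
  41.558·x + 90.446·y = -577.303328
det = 84.242·90.446 − 38.178·41.558 = 6032.750608
x = (2752.343473·90.446 − 38.178·-577.303328) / 6032.750608 = 44.917942
y = (84.242·-577.303328 − 2752.343473·41.558) / 6032.750608 = -27.021683
|P − Q| = √((44.917942 − -29.768)² + (-27.021683 − -44.562)²) = 76.718008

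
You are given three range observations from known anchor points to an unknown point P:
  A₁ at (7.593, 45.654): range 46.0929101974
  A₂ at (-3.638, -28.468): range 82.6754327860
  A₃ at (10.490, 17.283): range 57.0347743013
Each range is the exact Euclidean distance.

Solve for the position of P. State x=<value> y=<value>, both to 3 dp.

x=-38.492 y=46.501

eq1: (x − 7.593)² + (y − 45.654)² = 46.0929101974²
eq2: (x + 3.638)² + (y + 28.468)² = 82.6754327860²
eq3: (x − 10.490)² + (y − 17.283)² = 57.0347743013²
eq2−eq3, eq2−eq1 (x²,y² cancel):
  28.256·x + 91.502·y = 3167.341828
  22.462·x + 148.244·y = 6028.950113
det = 28.256·148.244 − 91.502·22.462 = 2133.464540
x = (3167.341828·148.244 − 91.502·6028.950113) / 2133.464540 = -38.492119
y = (28.256·6028.950113 − 3167.341828·22.462) / 2133.464540 = 46.501444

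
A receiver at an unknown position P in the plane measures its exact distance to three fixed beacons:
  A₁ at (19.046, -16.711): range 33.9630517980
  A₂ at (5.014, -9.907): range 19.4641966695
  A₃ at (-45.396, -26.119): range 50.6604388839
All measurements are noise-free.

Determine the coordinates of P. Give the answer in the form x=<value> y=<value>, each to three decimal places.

eq1: (x − 19.046)² + (y + 16.711)² = 33.9630517980²
eq2: (x − 5.014)² + (y + 9.907)² = 19.4641966695²
eq3: (x + 45.396)² + (y + 26.119)² = 50.6604388839²
eq2−eq3, eq2−eq1 (x²,y² cancel):
  -100.820·x − 32.424·y = 432.085016
  28.064·x − 13.608·y = -255.915143
det = -100.820·-13.608 − -32.424·28.064 = 2281.905696
x = (432.085016·-13.608 − -32.424·-255.915143) / 2281.905696 = -6.213055
y = (-100.820·-255.915143 − 432.085016·28.064) / 2281.905696 = 5.992943

x=-6.213 y=5.993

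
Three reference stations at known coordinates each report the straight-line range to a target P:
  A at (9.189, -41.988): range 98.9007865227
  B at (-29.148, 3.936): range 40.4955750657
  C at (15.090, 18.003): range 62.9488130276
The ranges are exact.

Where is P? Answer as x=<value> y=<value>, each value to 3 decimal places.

x=-43.129 y=41.941

eq1: (x − 9.189)² + (y + 41.988)² = 98.9007865227²
eq2: (x + 29.148)² + (y − 3.936)² = 40.4955750657²
eq3: (x − 15.090)² + (y − 18.003)² = 62.9488130276²
eq3−eq1, eq3−eq2 (x²,y² cancel):
  -11.802·x − 119.982·y = -4523.198757
  -88.476·x − 28.134·y = 2635.943353
det = -11.802·-28.134 − -119.982·-88.476 = -10283.489964
x = (-4523.198757·-28.134 − -119.982·2635.943353) / -10283.489964 = -43.129466
y = (-11.802·2635.943353 − -4523.198757·-88.476) / -10283.489964 = 41.941397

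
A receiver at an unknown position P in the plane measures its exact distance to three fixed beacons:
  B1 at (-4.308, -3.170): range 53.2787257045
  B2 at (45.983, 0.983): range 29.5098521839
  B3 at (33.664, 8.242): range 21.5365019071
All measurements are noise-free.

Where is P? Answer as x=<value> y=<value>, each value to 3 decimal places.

eq1: (x + 4.308)² + (y + 3.170)² = 53.2787257045²
eq2: (x − 45.983)² + (y − 0.983)² = 29.5098521839²
eq3: (x − 33.664)² + (y − 8.242)² = 21.5365019071²
eq2−eq3, eq2−eq1 (x²,y² cancel):
  -24.638·x + 14.518·y = -507.196656
  -100.582·x − 8.306·y = -4054.586051
det = -24.638·-8.306 − 14.518·-100.582 = 1664.892704
x = (-507.196656·-8.306 − 14.518·-4054.586051) / 1664.892704 = 37.886679
y = (-24.638·-4054.586051 − -507.196656·-100.582) / 1664.892704 = 29.360473

x=37.887 y=29.360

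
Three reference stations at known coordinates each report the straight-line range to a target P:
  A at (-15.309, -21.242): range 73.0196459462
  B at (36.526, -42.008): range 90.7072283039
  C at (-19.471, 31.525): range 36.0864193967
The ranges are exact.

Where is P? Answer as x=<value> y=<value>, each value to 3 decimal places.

eq1: (x + 15.309)² + (y + 21.242)² = 73.0196459462²
eq2: (x − 36.526)² + (y + 42.008)² = 90.7072283039²
eq3: (x + 19.471)² + (y − 31.525)² = 36.0864193967²
eq1−eq3, eq1−eq2 (x²,y² cancel):
  -8.324·x + 105.534·y = 4716.996450
  103.670·x − 41.532·y = -482.699877
det = -8.324·-41.532 − 105.534·103.670 = -10594.997412
x = (4716.996450·-41.532 − 105.534·-482.699877) / -10594.997412 = 13.682405
y = (-8.324·-482.699877 − 4716.996450·103.670) / -10594.997412 = 45.775663

x=13.682 y=45.776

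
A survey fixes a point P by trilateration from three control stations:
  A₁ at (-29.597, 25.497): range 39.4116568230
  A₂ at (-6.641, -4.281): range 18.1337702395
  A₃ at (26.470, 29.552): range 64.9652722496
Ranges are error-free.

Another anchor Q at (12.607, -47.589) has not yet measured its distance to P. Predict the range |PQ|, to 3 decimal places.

49.036

eq1: (x + 29.597)² + (y − 25.497)² = 39.4116568230²
eq2: (x + 6.641)² + (y + 4.281)² = 18.1337702395²
eq3: (x − 26.470)² + (y − 29.552)² = 64.9652722496²
eq1−eq2, eq1−eq3 (x²,y² cancel):
  45.912·x − 59.556·y = -239.204506
  112.134·x + 8.110·y = -2619.305719
det = 45.912·8.110 − -59.556·112.134 = 7050.598824
x = (-239.204506·8.110 − -59.556·-2619.305719) / 7050.598824 = -22.400270
y = (45.912·-2619.305719 − -239.204506·112.134) / 7050.598824 = -13.252010
|P − Q| = √((-22.400270 − 12.607)² + (-13.252010 − -47.589)²) = 49.036087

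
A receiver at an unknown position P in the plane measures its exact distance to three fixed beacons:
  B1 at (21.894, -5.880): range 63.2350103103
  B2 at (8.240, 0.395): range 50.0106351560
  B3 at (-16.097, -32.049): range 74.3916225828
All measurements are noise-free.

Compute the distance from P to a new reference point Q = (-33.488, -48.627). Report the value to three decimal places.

92.044

eq1: (x − 21.894)² + (y + 5.880)² = 63.2350103103²
eq2: (x − 8.240)² + (y − 0.395)² = 50.0106351560²
eq3: (x + 16.097)² + (y + 32.049)² = 74.3916225828²
eq3−eq1, eq3−eq2 (x²,y² cancel):
  75.982·x + 52.338·y = 763.116808
  48.674·x + 64.888·y = 1814.851697
det = 75.982·64.888 − 52.338·48.674 = 2382.820204
x = (763.116808·64.888 − 52.338·1814.851697) / 2382.820204 = -19.081836
y = (75.982·1814.851697 − 763.116808·48.674) / 2382.820204 = 42.282718
|P − Q| = √((-19.081836 − -33.488)² + (42.282718 − -48.627)²) = 92.044089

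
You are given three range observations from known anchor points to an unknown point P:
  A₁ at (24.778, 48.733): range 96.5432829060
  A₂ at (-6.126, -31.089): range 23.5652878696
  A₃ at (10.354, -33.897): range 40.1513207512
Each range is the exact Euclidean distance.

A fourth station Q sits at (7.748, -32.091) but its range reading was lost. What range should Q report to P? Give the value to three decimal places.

eq1: (x − 24.778)² + (y − 48.733)² = 96.5432829060²
eq2: (x + 6.126)² + (y + 31.089)² = 23.5652878696²
eq3: (x − 10.354)² + (y + 33.897)² = 40.1513207512²
eq3−eq2, eq3−eq1 (x²,y² cancel):
  -32.960·x + 5.616·y = 804.647638
  28.848·x + 165.260·y = -5975.834268
det = -32.960·165.260 − 5.616·28.848 = -5608.979968
x = (804.647638·165.260 − 5.616·-5975.834268) / -5608.979968 = -29.691023
y = (-32.960·-5975.834268 − 804.647638·28.848) / -5608.979968 = -30.977294
|P − Q| = √((-29.691023 − 7.748)² + (-30.977294 − -32.091)²) = 37.455584

37.456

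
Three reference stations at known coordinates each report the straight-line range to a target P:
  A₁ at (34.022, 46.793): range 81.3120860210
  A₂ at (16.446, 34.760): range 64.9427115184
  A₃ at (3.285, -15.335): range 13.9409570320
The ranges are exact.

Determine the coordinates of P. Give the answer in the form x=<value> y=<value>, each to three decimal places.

x=5.013 y=-29.168

eq1: (x − 34.022)² + (y − 46.793)² = 81.3120860210²
eq2: (x − 16.446)² + (y − 34.760)² = 64.9427115184²
eq3: (x − 3.285)² + (y + 15.335)² = 13.9409570320²
eq3−eq1, eq3−eq2 (x²,y² cancel):
  61.474·x + 124.256·y = -3316.177167
  26.322·x + 100.190·y = -2790.430430
det = 61.474·100.190 − 124.256·26.322 = 2888.413628
x = (-3316.177167·100.190 − 124.256·-2790.430430) / 2888.413628 = 5.013109
y = (61.474·-2790.430430 − -3316.177167·26.322) / 2888.413628 = -29.168435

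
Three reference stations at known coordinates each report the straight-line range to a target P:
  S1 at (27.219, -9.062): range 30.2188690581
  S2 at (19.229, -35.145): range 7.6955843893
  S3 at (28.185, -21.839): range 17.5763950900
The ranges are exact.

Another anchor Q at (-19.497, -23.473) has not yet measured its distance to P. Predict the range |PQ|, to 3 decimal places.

47.909

eq1: (x − 27.219)² + (y + 9.062)² = 30.2188690581²
eq2: (x − 19.229)² + (y + 35.145)² = 7.6955843893²
eq3: (x − 28.185)² + (y + 21.839)² = 17.5763950900²
eq1−eq2, eq1−eq3 (x²,y² cancel):
  -15.980·x − 52.166·y = 1635.889689
  1.932·x − 25.554·y = 1052.592724
det = -15.980·-25.554 − -52.166·1.932 = 509.137632
x = (1635.889689·-25.554 − -52.166·1052.592724) / 509.137632 = 25.741619
y = (-15.980·1052.592724 − 1635.889689·1.932) / 509.137632 = -39.244733
|P − Q| = √((25.741619 − -19.497)² + (-39.244733 − -23.473)²) = 47.909083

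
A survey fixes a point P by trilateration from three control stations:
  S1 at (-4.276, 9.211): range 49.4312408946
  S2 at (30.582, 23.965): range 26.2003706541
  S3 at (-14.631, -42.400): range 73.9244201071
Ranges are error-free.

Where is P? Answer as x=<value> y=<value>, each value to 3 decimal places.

x=44.601 y=1.831

eq1: (x + 4.276)² + (y − 9.211)² = 49.4312408946²
eq2: (x − 30.582)² + (y − 23.965)² = 26.2003706541²
eq3: (x + 14.631)² + (y + 42.400)² = 73.9244201071²
eq3−eq1, eq3−eq2 (x²,y² cancel):
  20.710·x + 103.222·y = 1112.672848
  90.426·x + 132.730·y = 4276.114254
det = 20.710·132.730 − 103.222·90.426 = -6585.114272
x = (1112.672848·132.730 − 103.222·4276.114254) / -6585.114272 = 44.601200
y = (20.710·4276.114254 − 1112.672848·90.426) / -6585.114272 = 1.830831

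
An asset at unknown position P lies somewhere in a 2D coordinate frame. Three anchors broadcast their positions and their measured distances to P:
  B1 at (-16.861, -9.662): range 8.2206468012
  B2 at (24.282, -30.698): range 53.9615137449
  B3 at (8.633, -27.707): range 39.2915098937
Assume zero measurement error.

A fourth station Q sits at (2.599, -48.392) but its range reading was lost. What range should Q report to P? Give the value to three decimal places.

51.323

eq1: (x + 16.861)² + (y + 9.662)² = 8.2206468012²
eq2: (x − 24.282)² + (y + 30.698)² = 53.9615137449²
eq3: (x − 8.633)² + (y + 27.707)² = 39.2915098937²
eq2−eq1, eq2−eq3 (x²,y² cancel):
  -82.286·x + 42.072·y = 1689.930769
  -31.298·x + 5.982·y = 678.246026
det = -82.286·5.982 − 42.072·-31.298 = 824.534604
x = (1689.930769·5.982 − 42.072·678.246026) / 824.534604 = -22.347153
y = (-82.286·678.246026 − 1689.930769·-31.298) / 824.534604 = -3.539814
|P − Q| = √((-22.347153 − 2.599)² + (-3.539814 − -48.392)²) = 51.322793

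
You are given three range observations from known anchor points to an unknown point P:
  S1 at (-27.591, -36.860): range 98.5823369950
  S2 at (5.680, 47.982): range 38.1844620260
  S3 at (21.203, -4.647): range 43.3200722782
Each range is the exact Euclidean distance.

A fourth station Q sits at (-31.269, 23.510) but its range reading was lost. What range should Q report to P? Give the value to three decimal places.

73.137

eq1: (x + 27.591)² + (y + 36.860)² = 98.5823369950²
eq2: (x − 5.680)² + (y − 47.982)² = 38.1844620260²
eq3: (x − 21.203)² + (y + 4.647)² = 43.3200722782²
eq3−eq2, eq3−eq1 (x²,y² cancel):
  -31.046·x + 105.258·y = 2281.948428
  -97.588·x − 64.426·y = -6193.087442
det = -31.046·-64.426 − 105.258·-97.588 = 12272.087300
x = (2281.948428·-64.426 − 105.258·-6193.087442) / 12272.087300 = 41.138494
y = (-31.046·-6193.087442 − 2281.948428·-97.588) / 12272.087300 = 33.813431
|P − Q| = √((41.138494 − -31.269)² + (33.813431 − 23.510)²) = 73.136898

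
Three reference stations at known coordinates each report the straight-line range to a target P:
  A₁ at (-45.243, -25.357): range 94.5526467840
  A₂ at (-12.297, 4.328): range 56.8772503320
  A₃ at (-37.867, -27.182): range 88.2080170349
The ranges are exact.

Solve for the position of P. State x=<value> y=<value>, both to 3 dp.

x=44.580 y=4.173

eq1: (x + 45.243)² + (y + 25.357)² = 94.5526467840²
eq2: (x + 12.297)² + (y − 4.328)² = 56.8772503320²
eq3: (x + 37.867)² + (y + 27.182)² = 88.2080170349²
eq1−eq3, eq1−eq2 (x²,y² cancel):
  14.752·x − 3.650·y = 642.413060
  65.892·x + 59.370·y = 3185.222704
det = 14.752·59.370 − -3.650·65.892 = 1116.332040
x = (642.413060·59.370 − -3.650·3185.222704) / 1116.332040 = 44.580039
y = (14.752·3185.222704 − 642.413060·65.892) / 1116.332040 = 4.173063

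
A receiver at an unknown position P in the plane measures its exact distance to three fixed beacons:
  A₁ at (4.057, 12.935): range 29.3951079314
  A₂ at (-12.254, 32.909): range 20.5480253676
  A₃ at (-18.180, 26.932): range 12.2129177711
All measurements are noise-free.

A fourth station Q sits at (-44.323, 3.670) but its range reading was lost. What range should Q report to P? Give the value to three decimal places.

23.329

eq1: (x − 4.057)² + (y − 12.935)² = 29.3951079314²
eq2: (x + 12.254)² + (y − 32.909)² = 20.5480253676²
eq3: (x + 18.180)² + (y − 26.932)² = 12.2129177711²
eq3−eq1, eq3−eq2 (x²,y² cancel):
  44.474·x − 27.994·y = -1586.988560
  11.852·x + 11.954·y = -95.748213
det = 44.474·11.954 − -27.994·11.852 = 863.427084
x = (-1586.988560·11.954 − -27.994·-95.748213) / 863.427084 = -25.075930
y = (44.474·-95.748213 − -1586.988560·11.852) / 863.427084 = 16.852242
|P − Q| = √((-25.075930 − -44.323)² + (16.852242 − 3.670)²) = 23.328550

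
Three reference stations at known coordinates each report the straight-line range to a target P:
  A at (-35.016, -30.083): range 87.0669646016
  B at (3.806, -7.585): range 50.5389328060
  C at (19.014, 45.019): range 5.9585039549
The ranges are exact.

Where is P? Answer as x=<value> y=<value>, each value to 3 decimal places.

eq1: (x + 35.016)² + (y + 30.083)² = 87.0669646016²
eq2: (x − 3.806)² + (y + 7.585)² = 50.5389328060²
eq3: (x − 19.014)² + (y − 45.019)² = 5.9585039549²
eq1−eq3, eq1−eq2 (x²,y² cancel):
  108.060·x + 150.204·y = 7802.287968
  77.644·x + 44.996·y = 2967.383312
det = 108.060·44.996 − 150.204·77.644 = -6800.171616
x = (7802.287968·44.996 − 150.204·2967.383312) / -6800.171616 = 13.917457
y = (108.060·2967.383312 − 7802.287968·77.644) / -6800.171616 = 41.932090

x=13.917 y=41.932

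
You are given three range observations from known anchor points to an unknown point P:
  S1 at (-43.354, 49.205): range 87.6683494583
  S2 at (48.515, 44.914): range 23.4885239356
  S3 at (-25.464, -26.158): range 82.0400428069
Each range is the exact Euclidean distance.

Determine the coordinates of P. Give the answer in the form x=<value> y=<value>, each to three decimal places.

x=40.280 y=22.916

eq1: (x + 43.354)² + (y − 49.205)² = 87.6683494583²
eq2: (x − 48.515)² + (y − 44.914)² = 23.4885239356²
eq3: (x + 25.464)² + (y + 26.158)² = 82.0400428069²
eq2−eq3, eq2−eq1 (x²,y² cancel):
  -147.958·x − 142.144·y = -9217.174228
  -183.738·x + 8.582·y = -7204.300020
det = -147.958·8.582 − -142.144·-183.738 = -27387.029828
x = (-9217.174228·8.582 − -142.144·-7204.300020) / -27387.029828 = 40.280009
y = (-147.958·-7204.300020 − -9217.174228·-183.738) / -27387.029828 = 22.916371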